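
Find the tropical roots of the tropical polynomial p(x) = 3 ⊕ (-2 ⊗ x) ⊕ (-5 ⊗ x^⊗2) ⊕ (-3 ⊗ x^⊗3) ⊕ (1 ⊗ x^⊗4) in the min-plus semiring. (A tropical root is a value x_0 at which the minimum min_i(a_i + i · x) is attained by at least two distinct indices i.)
Roots: {-4, -2, 3, 5}

Each tropical root is a break point of the lower envelope of the lines y = a_i + i · x (there are 5 lines, with slopes 0, 1, ..., 4). Only the lines that attain the minimum somewhere contribute to roots; other lines are dominated. Here the surviving (envelope) indices are i = 4, i = 3, i = 2, i = 1, i = 0.
Intersections between consecutive envelope lines give the roots: for adjacent envelope indices i < j the intersection is x = (a_i − a_j) / (j − i). Reading off the sorted break points: {-4, -2, 3, 5}.
Verification: at each break x_0, at least two indices attain the minimum of min_i(a_i + i · x_0).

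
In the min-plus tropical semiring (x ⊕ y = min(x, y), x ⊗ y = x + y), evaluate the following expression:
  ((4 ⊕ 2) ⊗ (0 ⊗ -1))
((4 ⊕ 2) ⊗ (0 ⊗ -1)) = 1

Expand innermost to outermost. Recall ⊕ takes the minimum of its arguments and ⊗ takes their sum. Working out the expression ((4 ⊕ 2) ⊗ (0 ⊗ -1)) gives 1.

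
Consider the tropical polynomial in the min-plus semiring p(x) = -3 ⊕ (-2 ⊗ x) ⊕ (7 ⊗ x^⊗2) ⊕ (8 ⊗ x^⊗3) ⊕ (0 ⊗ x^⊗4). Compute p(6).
p(6) = -3

A tropical monomial a ⊗ x^⊗i evaluates to a + i · x. Evaluating each term at x = 6:
  Term 0 contributes -3 + 0 · 6 = -3
  Term 1 contributes -2 + 1 · 6 = 4
  Term 2 contributes 7 + 2 · 6 = 19
  Term 3 contributes 8 + 3 · 6 = 26
  Term 4 contributes 0 + 4 · 6 = 24
p(6) = ⊕ of these = min[-3, 4, 19, 26, 24] = -3.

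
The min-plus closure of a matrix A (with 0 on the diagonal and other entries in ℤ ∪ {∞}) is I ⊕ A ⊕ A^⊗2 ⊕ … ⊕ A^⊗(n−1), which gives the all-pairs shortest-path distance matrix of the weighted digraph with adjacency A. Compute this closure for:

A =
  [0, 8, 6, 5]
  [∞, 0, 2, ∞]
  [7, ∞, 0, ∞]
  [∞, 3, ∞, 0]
Closure =
  [0, 8, 6, 5]
  [9, 0, 2, 14]
  [7, 15, 0, 12]
  [12, 3, 5, 0]

This is the Floyd-Warshall all-pairs shortest-path computation. For each intermediate vertex k = 0, 1, …, 3, update dist[i][j] ← min(dist[i][j], dist[i][k] + dist[k][j]). The final matrix gives, for each (i, j), the minimum total weight of any directed path from i to j (possibly empty when i = j).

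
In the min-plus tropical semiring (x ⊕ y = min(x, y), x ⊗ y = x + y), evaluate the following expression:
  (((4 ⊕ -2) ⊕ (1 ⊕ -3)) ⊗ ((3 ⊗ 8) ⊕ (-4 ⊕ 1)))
(((4 ⊕ -2) ⊕ (1 ⊕ -3)) ⊗ ((3 ⊗ 8) ⊕ (-4 ⊕ 1))) = -7

Expand innermost to outermost. Recall ⊕ takes the minimum of its arguments and ⊗ takes their sum. Working out the expression (((4 ⊕ -2) ⊕ (1 ⊕ -3)) ⊗ ((3 ⊗ 8) ⊕ (-4 ⊕ 1))) gives -7.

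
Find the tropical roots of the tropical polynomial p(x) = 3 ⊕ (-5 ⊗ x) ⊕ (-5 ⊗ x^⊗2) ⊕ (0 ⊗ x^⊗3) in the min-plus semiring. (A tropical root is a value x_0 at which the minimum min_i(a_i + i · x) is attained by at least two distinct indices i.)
Roots: {-5, 0, 8}

Each tropical root is a break point of the lower envelope of the lines y = a_i + i · x (there are 4 lines, with slopes 0, 1, ..., 3). Only the lines that attain the minimum somewhere contribute to roots; other lines are dominated. Here the surviving (envelope) indices are i = 3, i = 2, i = 1, i = 0.
Intersections between consecutive envelope lines give the roots: for adjacent envelope indices i < j the intersection is x = (a_i − a_j) / (j − i). Reading off the sorted break points: {-5, 0, 8}.
Verification: at each break x_0, at least two indices attain the minimum of min_i(a_i + i · x_0).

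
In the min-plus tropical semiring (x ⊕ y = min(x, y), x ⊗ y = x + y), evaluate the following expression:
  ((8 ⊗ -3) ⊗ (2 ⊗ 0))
((8 ⊗ -3) ⊗ (2 ⊗ 0)) = 7

Expand innermost to outermost. Recall ⊕ takes the minimum of its arguments and ⊗ takes their sum. Working out the expression ((8 ⊗ -3) ⊗ (2 ⊗ 0)) gives 7.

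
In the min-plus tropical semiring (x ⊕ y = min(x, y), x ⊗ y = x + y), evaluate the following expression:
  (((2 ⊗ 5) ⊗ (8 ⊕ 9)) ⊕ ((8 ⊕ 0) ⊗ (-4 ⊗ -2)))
(((2 ⊗ 5) ⊗ (8 ⊕ 9)) ⊕ ((8 ⊕ 0) ⊗ (-4 ⊗ -2))) = -6

Expand innermost to outermost. Recall ⊕ takes the minimum of its arguments and ⊗ takes their sum. Working out the expression (((2 ⊗ 5) ⊗ (8 ⊕ 9)) ⊕ ((8 ⊕ 0) ⊗ (-4 ⊗ -2))) gives -6.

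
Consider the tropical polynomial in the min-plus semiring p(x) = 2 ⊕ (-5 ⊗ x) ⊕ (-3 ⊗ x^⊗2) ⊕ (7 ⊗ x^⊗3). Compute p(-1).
p(-1) = -6

A tropical monomial a ⊗ x^⊗i evaluates to a + i · x. Evaluating each term at x = -1:
  Term 0 contributes 2 + 0 · -1 = 2
  Term 1 contributes -5 + 1 · -1 = -6
  Term 2 contributes -3 + 2 · -1 = -5
  Term 3 contributes 7 + 3 · -1 = 4
p(-1) = ⊕ of these = min[2, -6, -5, 4] = -6.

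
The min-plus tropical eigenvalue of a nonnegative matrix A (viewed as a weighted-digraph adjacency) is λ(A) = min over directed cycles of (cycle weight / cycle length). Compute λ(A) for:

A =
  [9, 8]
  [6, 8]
λ(A) = 7

Enumerate directed cycles and compute their means (weight / length). Sample:
  cycle 0 → 0: weight = 9, length = 1, mean = 9/1 ≈ 9.000
  cycle 1 → 1: weight = 8, length = 1, mean = 8/1 ≈ 8.000
  cycle 0 → 1 → 0: weight = 14, length = 2, mean = 14/2 ≈ 7.000
  cycle 1 → 0 → 1: weight = 14, length = 2, mean = 14/2 ≈ 7.000
Minimum mean = 7.000, attained e.g. along the cycle 0 → 1 → 0 with weight 14 and length 2. So λ(A) = 14/2 = 7.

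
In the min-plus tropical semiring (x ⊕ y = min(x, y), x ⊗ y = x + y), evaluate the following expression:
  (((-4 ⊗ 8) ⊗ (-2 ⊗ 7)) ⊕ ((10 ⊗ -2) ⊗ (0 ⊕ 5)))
(((-4 ⊗ 8) ⊗ (-2 ⊗ 7)) ⊕ ((10 ⊗ -2) ⊗ (0 ⊕ 5))) = 8

Expand innermost to outermost. Recall ⊕ takes the minimum of its arguments and ⊗ takes their sum. Working out the expression (((-4 ⊗ 8) ⊗ (-2 ⊗ 7)) ⊕ ((10 ⊗ -2) ⊗ (0 ⊕ 5))) gives 8.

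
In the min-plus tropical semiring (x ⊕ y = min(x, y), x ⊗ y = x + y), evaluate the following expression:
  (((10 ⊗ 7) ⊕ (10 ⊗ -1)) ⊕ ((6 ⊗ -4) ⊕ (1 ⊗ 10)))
(((10 ⊗ 7) ⊕ (10 ⊗ -1)) ⊕ ((6 ⊗ -4) ⊕ (1 ⊗ 10))) = 2

Expand innermost to outermost. Recall ⊕ takes the minimum of its arguments and ⊗ takes their sum. Working out the expression (((10 ⊗ 7) ⊕ (10 ⊗ -1)) ⊕ ((6 ⊗ -4) ⊕ (1 ⊗ 10))) gives 2.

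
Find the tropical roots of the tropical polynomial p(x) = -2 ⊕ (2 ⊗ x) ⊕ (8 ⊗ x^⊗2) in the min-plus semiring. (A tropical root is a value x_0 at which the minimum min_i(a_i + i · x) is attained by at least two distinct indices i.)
Roots: {-6, -4}

Each tropical root is a break point of the lower envelope of the lines y = a_i + i · x (there are 3 lines, with slopes 0, 1, ..., 2). Only the lines that attain the minimum somewhere contribute to roots; other lines are dominated. Here the surviving (envelope) indices are i = 2, i = 1, i = 0.
Intersections between consecutive envelope lines give the roots: for adjacent envelope indices i < j the intersection is x = (a_i − a_j) / (j − i). Reading off the sorted break points: {-6, -4}.
Verification: at each break x_0, at least two indices attain the minimum of min_i(a_i + i · x_0).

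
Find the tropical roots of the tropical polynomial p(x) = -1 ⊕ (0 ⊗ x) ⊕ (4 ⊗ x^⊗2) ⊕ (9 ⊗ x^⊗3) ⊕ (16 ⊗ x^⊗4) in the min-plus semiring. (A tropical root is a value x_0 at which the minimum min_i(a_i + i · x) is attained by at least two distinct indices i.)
Roots: {-7, -5, -4, -1}

Each tropical root is a break point of the lower envelope of the lines y = a_i + i · x (there are 5 lines, with slopes 0, 1, ..., 4). Only the lines that attain the minimum somewhere contribute to roots; other lines are dominated. Here the surviving (envelope) indices are i = 4, i = 3, i = 2, i = 1, i = 0.
Intersections between consecutive envelope lines give the roots: for adjacent envelope indices i < j the intersection is x = (a_i − a_j) / (j − i). Reading off the sorted break points: {-7, -5, -4, -1}.
Verification: at each break x_0, at least two indices attain the minimum of min_i(a_i + i · x_0).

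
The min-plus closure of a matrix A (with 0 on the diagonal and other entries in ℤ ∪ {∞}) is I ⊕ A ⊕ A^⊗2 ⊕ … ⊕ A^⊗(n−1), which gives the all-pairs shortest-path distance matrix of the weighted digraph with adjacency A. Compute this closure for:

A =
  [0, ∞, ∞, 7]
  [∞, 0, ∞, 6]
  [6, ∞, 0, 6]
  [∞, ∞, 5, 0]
Closure =
  [0, ∞, 12, 7]
  [17, 0, 11, 6]
  [6, ∞, 0, 6]
  [11, ∞, 5, 0]

This is the Floyd-Warshall all-pairs shortest-path computation. For each intermediate vertex k = 0, 1, …, 3, update dist[i][j] ← min(dist[i][j], dist[i][k] + dist[k][j]). The final matrix gives, for each (i, j), the minimum total weight of any directed path from i to j (possibly empty when i = j).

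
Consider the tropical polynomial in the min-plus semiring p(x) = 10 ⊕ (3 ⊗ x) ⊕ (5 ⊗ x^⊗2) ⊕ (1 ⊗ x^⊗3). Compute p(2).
p(2) = 5

A tropical monomial a ⊗ x^⊗i evaluates to a + i · x. Evaluating each term at x = 2:
  Term 0 contributes 10 + 0 · 2 = 10
  Term 1 contributes 3 + 1 · 2 = 5
  Term 2 contributes 5 + 2 · 2 = 9
  Term 3 contributes 1 + 3 · 2 = 7
p(2) = ⊕ of these = min[10, 5, 9, 7] = 5.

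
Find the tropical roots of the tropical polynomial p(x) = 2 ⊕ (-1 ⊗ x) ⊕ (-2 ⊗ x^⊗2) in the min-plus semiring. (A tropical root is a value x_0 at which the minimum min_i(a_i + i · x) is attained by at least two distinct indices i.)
Roots: {1, 3}

Each tropical root is a break point of the lower envelope of the lines y = a_i + i · x (there are 3 lines, with slopes 0, 1, ..., 2). Only the lines that attain the minimum somewhere contribute to roots; other lines are dominated. Here the surviving (envelope) indices are i = 2, i = 1, i = 0.
Intersections between consecutive envelope lines give the roots: for adjacent envelope indices i < j the intersection is x = (a_i − a_j) / (j − i). Reading off the sorted break points: {1, 3}.
Verification: at each break x_0, at least two indices attain the minimum of min_i(a_i + i · x_0).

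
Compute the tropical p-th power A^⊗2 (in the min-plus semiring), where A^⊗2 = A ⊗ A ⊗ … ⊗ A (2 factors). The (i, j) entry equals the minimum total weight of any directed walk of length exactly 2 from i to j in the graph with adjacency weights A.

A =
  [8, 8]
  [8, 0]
A^⊗2 =
  [16, 8]
  [8, 0]

Each entry (A^⊗2)_ij equals the minimum over all length-2 walks i = v_0 → v_1 → … → v_2 = j of Σ_t A[v_t][v_{t+1}]. For example, for (i, j) = (0, 1) we minimise over 2 possible intermediate vertex sequences; the minimum is 8, attained along the walk 0 → 1 → 1.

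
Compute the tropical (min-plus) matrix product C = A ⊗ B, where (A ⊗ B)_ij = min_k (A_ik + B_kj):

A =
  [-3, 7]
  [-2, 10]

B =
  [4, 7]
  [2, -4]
A ⊗ B =
  [1, 3]
  [2, 5]

Apply the min-plus product entry-by-entry:
  C[0][0] = min over k of (A[0][0] + B[0][0] = -3 + 4 = 1, A[0][1] + B[1][0] = 7 + 2 = 9) = 1 (attained at k = 0)
  C[0][1] = min over k of (A[0][0] + B[0][1] = -3 + 7 = 4, A[0][1] + B[1][1] = 7 + -4 = 3) = 3 (attained at k = 1)
  C[1][0] = min over k of (A[1][0] + B[0][0] = -2 + 4 = 2, A[1][1] + B[1][0] = 10 + 2 = 12) = 2 (attained at k = 0)
  C[1][1] = min over k of (A[1][0] + B[0][1] = -2 + 7 = 5, A[1][1] + B[1][1] = 10 + -4 = 6) = 5 (attained at k = 0)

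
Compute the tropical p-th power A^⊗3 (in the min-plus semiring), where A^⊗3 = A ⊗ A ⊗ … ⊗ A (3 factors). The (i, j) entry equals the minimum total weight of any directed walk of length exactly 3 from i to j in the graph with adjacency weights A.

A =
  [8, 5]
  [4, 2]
A^⊗3 =
  [11, 9]
  [8, 6]

Each entry (A^⊗3)_ij equals the minimum over all length-3 walks i = v_0 → v_1 → … → v_3 = j of Σ_t A[v_t][v_{t+1}]. For example, for (i, j) = (0, 1) we minimise over 4 possible intermediate vertex sequences; the minimum is 9, attained along the walk 0 → 1 → 1 → 1.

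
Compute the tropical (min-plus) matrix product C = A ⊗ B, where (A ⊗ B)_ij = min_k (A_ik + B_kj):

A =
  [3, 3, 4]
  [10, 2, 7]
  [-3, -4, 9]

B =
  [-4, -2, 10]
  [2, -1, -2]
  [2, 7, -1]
A ⊗ B =
  [-1, 1, 1]
  [4, 1, 0]
  [-7, -5, -6]

Apply the min-plus product entry-by-entry:
  C[0][0] = min over k of (A[0][0] + B[0][0] = 3 + -4 = -1, A[0][1] + B[1][0] = 3 + 2 = 5, A[0][2] + B[2][0] = 4 + 2 = 6) = -1 (attained at k = 0)
  C[0][1] = min over k of (A[0][0] + B[0][1] = 3 + -2 = 1, A[0][1] + B[1][1] = 3 + -1 = 2, A[0][2] + B[2][1] = 4 + 7 = 11) = 1 (attained at k = 0)
  C[0][2] = min over k of (A[0][0] + B[0][2] = 3 + 10 = 13, A[0][1] + B[1][2] = 3 + -2 = 1, A[0][2] + B[2][2] = 4 + -1 = 3) = 1 (attained at k = 1)
  C[1][0] = min over k of (A[1][0] + B[0][0] = 10 + -4 = 6, A[1][1] + B[1][0] = 2 + 2 = 4, A[1][2] + B[2][0] = 7 + 2 = 9) = 4 (attained at k = 1)
  C[1][1] = min over k of (A[1][0] + B[0][1] = 10 + -2 = 8, A[1][1] + B[1][1] = 2 + -1 = 1, A[1][2] + B[2][1] = 7 + 7 = 14) = 1 (attained at k = 1)
  C[1][2] = min over k of (A[1][0] + B[0][2] = 10 + 10 = 20, A[1][1] + B[1][2] = 2 + -2 = 0, A[1][2] + B[2][2] = 7 + -1 = 6) = 0 (attained at k = 1)
  C[2][0] = min over k of (A[2][0] + B[0][0] = -3 + -4 = -7, A[2][1] + B[1][0] = -4 + 2 = -2, A[2][2] + B[2][0] = 9 + 2 = 11) = -7 (attained at k = 0)
  C[2][1] = min over k of (A[2][0] + B[0][1] = -3 + -2 = -5, A[2][1] + B[1][1] = -4 + -1 = -5, A[2][2] + B[2][1] = 9 + 7 = 16) = -5 (attained at k = 0)
  C[2][2] = min over k of (A[2][0] + B[0][2] = -3 + 10 = 7, A[2][1] + B[1][2] = -4 + -2 = -6, A[2][2] + B[2][2] = 9 + -1 = 8) = -6 (attained at k = 1)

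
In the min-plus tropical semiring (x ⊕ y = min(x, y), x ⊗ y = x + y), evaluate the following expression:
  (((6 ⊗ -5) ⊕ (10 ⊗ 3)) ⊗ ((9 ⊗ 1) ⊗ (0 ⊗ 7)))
(((6 ⊗ -5) ⊕ (10 ⊗ 3)) ⊗ ((9 ⊗ 1) ⊗ (0 ⊗ 7))) = 18

Expand innermost to outermost. Recall ⊕ takes the minimum of its arguments and ⊗ takes their sum. Working out the expression (((6 ⊗ -5) ⊕ (10 ⊗ 3)) ⊗ ((9 ⊗ 1) ⊗ (0 ⊗ 7))) gives 18.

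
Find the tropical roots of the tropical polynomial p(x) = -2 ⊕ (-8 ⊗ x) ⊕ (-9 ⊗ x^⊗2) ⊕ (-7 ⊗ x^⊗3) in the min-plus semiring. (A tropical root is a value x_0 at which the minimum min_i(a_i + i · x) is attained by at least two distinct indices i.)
Roots: {-2, 1, 6}

Each tropical root is a break point of the lower envelope of the lines y = a_i + i · x (there are 4 lines, with slopes 0, 1, ..., 3). Only the lines that attain the minimum somewhere contribute to roots; other lines are dominated. Here the surviving (envelope) indices are i = 3, i = 2, i = 1, i = 0.
Intersections between consecutive envelope lines give the roots: for adjacent envelope indices i < j the intersection is x = (a_i − a_j) / (j − i). Reading off the sorted break points: {-2, 1, 6}.
Verification: at each break x_0, at least two indices attain the minimum of min_i(a_i + i · x_0).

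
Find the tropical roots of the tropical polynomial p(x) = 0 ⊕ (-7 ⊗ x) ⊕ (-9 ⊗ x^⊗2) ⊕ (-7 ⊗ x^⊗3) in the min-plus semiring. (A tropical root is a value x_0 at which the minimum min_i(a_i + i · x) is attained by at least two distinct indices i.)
Roots: {-2, 2, 7}

Each tropical root is a break point of the lower envelope of the lines y = a_i + i · x (there are 4 lines, with slopes 0, 1, ..., 3). Only the lines that attain the minimum somewhere contribute to roots; other lines are dominated. Here the surviving (envelope) indices are i = 3, i = 2, i = 1, i = 0.
Intersections between consecutive envelope lines give the roots: for adjacent envelope indices i < j the intersection is x = (a_i − a_j) / (j − i). Reading off the sorted break points: {-2, 2, 7}.
Verification: at each break x_0, at least two indices attain the minimum of min_i(a_i + i · x_0).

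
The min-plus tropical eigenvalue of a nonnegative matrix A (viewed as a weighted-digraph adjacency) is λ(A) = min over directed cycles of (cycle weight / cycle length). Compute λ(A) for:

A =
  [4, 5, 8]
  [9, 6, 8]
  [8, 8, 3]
λ(A) = 3

Enumerate directed cycles and compute their means (weight / length). Sample:
  cycle 0 → 0: weight = 4, length = 1, mean = 4/1 ≈ 4.000
  cycle 1 → 1: weight = 6, length = 1, mean = 6/1 ≈ 6.000
  cycle 2 → 2: weight = 3, length = 1, mean = 3/1 ≈ 3.000
  cycle 0 → 1 → 0: weight = 14, length = 2, mean = 14/2 ≈ 7.000
  cycle 0 → 2 → 0: weight = 16, length = 2, mean = 16/2 ≈ 8.000
  cycle 1 → 0 → 1: weight = 14, length = 2, mean = 14/2 ≈ 7.000
Minimum mean = 3.000, attained e.g. along the cycle 2 → 2 with weight 3 and length 1. So λ(A) = 3/1 = 3.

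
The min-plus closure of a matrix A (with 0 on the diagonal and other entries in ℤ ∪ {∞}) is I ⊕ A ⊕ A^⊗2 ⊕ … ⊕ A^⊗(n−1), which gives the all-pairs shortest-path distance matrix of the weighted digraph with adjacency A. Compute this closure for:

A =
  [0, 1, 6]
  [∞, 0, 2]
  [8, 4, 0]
Closure =
  [0, 1, 3]
  [10, 0, 2]
  [8, 4, 0]

This is the Floyd-Warshall all-pairs shortest-path computation. For each intermediate vertex k = 0, 1, …, 2, update dist[i][j] ← min(dist[i][j], dist[i][k] + dist[k][j]). The final matrix gives, for each (i, j), the minimum total weight of any directed path from i to j (possibly empty when i = j).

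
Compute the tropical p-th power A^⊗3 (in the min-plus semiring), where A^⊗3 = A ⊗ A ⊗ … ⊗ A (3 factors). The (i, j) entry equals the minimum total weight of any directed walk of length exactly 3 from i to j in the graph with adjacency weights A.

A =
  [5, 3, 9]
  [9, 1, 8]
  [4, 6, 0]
A^⊗3 =
  [13, 5, 9]
  [11, 3, 8]
  [4, 6, 0]

Each entry (A^⊗3)_ij equals the minimum over all length-3 walks i = v_0 → v_1 → … → v_3 = j of Σ_t A[v_t][v_{t+1}]. For example, for (i, j) = (0, 2) we minimise over 9 possible intermediate vertex sequences; the minimum is 9, attained along the walk 0 → 2 → 2 → 2.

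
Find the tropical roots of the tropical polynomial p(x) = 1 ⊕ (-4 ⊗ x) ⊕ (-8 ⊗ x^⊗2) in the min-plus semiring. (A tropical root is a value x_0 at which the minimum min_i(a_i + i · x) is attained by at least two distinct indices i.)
Roots: {4, 5}

Each tropical root is a break point of the lower envelope of the lines y = a_i + i · x (there are 3 lines, with slopes 0, 1, ..., 2). Only the lines that attain the minimum somewhere contribute to roots; other lines are dominated. Here the surviving (envelope) indices are i = 2, i = 1, i = 0.
Intersections between consecutive envelope lines give the roots: for adjacent envelope indices i < j the intersection is x = (a_i − a_j) / (j − i). Reading off the sorted break points: {4, 5}.
Verification: at each break x_0, at least two indices attain the minimum of min_i(a_i + i · x_0).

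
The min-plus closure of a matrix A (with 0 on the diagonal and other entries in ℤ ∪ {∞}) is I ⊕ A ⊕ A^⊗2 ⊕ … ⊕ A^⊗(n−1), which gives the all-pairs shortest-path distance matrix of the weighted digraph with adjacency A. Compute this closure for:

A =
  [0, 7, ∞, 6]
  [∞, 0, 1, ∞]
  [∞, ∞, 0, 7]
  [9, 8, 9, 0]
Closure =
  [0, 7, 8, 6]
  [17, 0, 1, 8]
  [16, 15, 0, 7]
  [9, 8, 9, 0]

This is the Floyd-Warshall all-pairs shortest-path computation. For each intermediate vertex k = 0, 1, …, 3, update dist[i][j] ← min(dist[i][j], dist[i][k] + dist[k][j]). The final matrix gives, for each (i, j), the minimum total weight of any directed path from i to j (possibly empty when i = j).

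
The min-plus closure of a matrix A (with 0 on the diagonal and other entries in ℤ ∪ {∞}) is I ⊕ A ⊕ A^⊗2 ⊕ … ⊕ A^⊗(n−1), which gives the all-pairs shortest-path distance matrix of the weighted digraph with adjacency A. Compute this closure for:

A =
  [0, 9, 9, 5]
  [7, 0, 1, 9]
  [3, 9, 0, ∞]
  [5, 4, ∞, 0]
Closure =
  [0, 9, 9, 5]
  [4, 0, 1, 9]
  [3, 9, 0, 8]
  [5, 4, 5, 0]

This is the Floyd-Warshall all-pairs shortest-path computation. For each intermediate vertex k = 0, 1, …, 3, update dist[i][j] ← min(dist[i][j], dist[i][k] + dist[k][j]). The final matrix gives, for each (i, j), the minimum total weight of any directed path from i to j (possibly empty when i = j).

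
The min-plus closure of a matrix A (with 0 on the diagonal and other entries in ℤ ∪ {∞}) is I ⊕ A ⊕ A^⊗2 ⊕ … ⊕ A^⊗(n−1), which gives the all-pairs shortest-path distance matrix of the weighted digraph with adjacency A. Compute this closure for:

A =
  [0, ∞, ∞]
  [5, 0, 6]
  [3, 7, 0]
Closure =
  [0, ∞, ∞]
  [5, 0, 6]
  [3, 7, 0]

This is the Floyd-Warshall all-pairs shortest-path computation. For each intermediate vertex k = 0, 1, …, 2, update dist[i][j] ← min(dist[i][j], dist[i][k] + dist[k][j]). The final matrix gives, for each (i, j), the minimum total weight of any directed path from i to j (possibly empty when i = j).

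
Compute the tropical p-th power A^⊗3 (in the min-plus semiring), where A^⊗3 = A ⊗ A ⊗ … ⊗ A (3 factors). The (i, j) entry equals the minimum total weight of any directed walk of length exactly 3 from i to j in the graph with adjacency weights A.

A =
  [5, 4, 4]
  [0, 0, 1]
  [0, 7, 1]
A^⊗3 =
  [4, 4, 5]
  [0, 0, 1]
  [2, 4, 3]

Each entry (A^⊗3)_ij equals the minimum over all length-3 walks i = v_0 → v_1 → … → v_3 = j of Σ_t A[v_t][v_{t+1}]. For example, for (i, j) = (0, 2) we minimise over 9 possible intermediate vertex sequences; the minimum is 5, attained along the walk 0 → 1 → 1 → 2.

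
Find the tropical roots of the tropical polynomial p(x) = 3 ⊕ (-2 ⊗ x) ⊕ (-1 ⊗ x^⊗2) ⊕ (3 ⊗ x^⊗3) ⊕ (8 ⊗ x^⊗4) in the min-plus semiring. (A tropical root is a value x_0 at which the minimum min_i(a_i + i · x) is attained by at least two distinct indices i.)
Roots: {-5, -4, -1, 5}

Each tropical root is a break point of the lower envelope of the lines y = a_i + i · x (there are 5 lines, with slopes 0, 1, ..., 4). Only the lines that attain the minimum somewhere contribute to roots; other lines are dominated. Here the surviving (envelope) indices are i = 4, i = 3, i = 2, i = 1, i = 0.
Intersections between consecutive envelope lines give the roots: for adjacent envelope indices i < j the intersection is x = (a_i − a_j) / (j − i). Reading off the sorted break points: {-5, -4, -1, 5}.
Verification: at each break x_0, at least two indices attain the minimum of min_i(a_i + i · x_0).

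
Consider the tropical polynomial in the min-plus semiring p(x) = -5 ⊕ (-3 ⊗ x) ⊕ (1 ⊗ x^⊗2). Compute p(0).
p(0) = -5

A tropical monomial a ⊗ x^⊗i evaluates to a + i · x. Evaluating each term at x = 0:
  Term 0 contributes -5 + 0 · 0 = -5
  Term 1 contributes -3 + 1 · 0 = -3
  Term 2 contributes 1 + 2 · 0 = 1
p(0) = ⊕ of these = min[-5, -3, 1] = -5.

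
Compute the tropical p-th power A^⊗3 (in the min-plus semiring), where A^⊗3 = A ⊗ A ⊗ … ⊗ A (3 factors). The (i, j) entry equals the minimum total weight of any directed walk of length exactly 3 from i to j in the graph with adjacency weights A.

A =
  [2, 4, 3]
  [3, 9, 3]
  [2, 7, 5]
A^⊗3 =
  [6, 8, 7]
  [7, 9, 8]
  [6, 8, 7]

Each entry (A^⊗3)_ij equals the minimum over all length-3 walks i = v_0 → v_1 → … → v_3 = j of Σ_t A[v_t][v_{t+1}]. For example, for (i, j) = (0, 2) we minimise over 9 possible intermediate vertex sequences; the minimum is 7, attained along the walk 0 → 0 → 0 → 2.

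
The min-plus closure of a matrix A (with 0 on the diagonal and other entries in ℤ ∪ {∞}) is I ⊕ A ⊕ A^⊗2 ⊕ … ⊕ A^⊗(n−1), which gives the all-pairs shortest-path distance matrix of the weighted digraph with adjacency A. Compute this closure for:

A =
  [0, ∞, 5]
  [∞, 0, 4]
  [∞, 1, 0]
Closure =
  [0, 6, 5]
  [∞, 0, 4]
  [∞, 1, 0]

This is the Floyd-Warshall all-pairs shortest-path computation. For each intermediate vertex k = 0, 1, …, 2, update dist[i][j] ← min(dist[i][j], dist[i][k] + dist[k][j]). The final matrix gives, for each (i, j), the minimum total weight of any directed path from i to j (possibly empty when i = j).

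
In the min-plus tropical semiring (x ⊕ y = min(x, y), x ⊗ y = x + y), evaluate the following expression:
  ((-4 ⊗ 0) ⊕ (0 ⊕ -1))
((-4 ⊗ 0) ⊕ (0 ⊕ -1)) = -4

Expand innermost to outermost. Recall ⊕ takes the minimum of its arguments and ⊗ takes their sum. Working out the expression ((-4 ⊗ 0) ⊕ (0 ⊕ -1)) gives -4.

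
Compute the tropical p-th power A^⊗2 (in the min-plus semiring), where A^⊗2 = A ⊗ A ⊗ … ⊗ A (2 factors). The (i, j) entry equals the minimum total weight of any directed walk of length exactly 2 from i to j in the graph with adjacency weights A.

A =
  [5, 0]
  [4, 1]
A^⊗2 =
  [4, 1]
  [5, 2]

Each entry (A^⊗2)_ij equals the minimum over all length-2 walks i = v_0 → v_1 → … → v_2 = j of Σ_t A[v_t][v_{t+1}]. For example, for (i, j) = (0, 1) we minimise over 2 possible intermediate vertex sequences; the minimum is 1, attained along the walk 0 → 1 → 1.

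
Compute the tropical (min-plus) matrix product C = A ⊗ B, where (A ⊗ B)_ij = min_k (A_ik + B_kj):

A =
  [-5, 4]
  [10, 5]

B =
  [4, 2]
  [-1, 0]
A ⊗ B =
  [-1, -3]
  [4, 5]

Apply the min-plus product entry-by-entry:
  C[0][0] = min over k of (A[0][0] + B[0][0] = -5 + 4 = -1, A[0][1] + B[1][0] = 4 + -1 = 3) = -1 (attained at k = 0)
  C[0][1] = min over k of (A[0][0] + B[0][1] = -5 + 2 = -3, A[0][1] + B[1][1] = 4 + 0 = 4) = -3 (attained at k = 0)
  C[1][0] = min over k of (A[1][0] + B[0][0] = 10 + 4 = 14, A[1][1] + B[1][0] = 5 + -1 = 4) = 4 (attained at k = 1)
  C[1][1] = min over k of (A[1][0] + B[0][1] = 10 + 2 = 12, A[1][1] + B[1][1] = 5 + 0 = 5) = 5 (attained at k = 1)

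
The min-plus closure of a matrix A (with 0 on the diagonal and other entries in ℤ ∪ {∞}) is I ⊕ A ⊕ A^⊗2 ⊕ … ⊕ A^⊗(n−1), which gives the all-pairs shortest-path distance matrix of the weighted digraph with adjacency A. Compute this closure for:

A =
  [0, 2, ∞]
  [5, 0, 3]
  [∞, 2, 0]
Closure =
  [0, 2, 5]
  [5, 0, 3]
  [7, 2, 0]

This is the Floyd-Warshall all-pairs shortest-path computation. For each intermediate vertex k = 0, 1, …, 2, update dist[i][j] ← min(dist[i][j], dist[i][k] + dist[k][j]). The final matrix gives, for each (i, j), the minimum total weight of any directed path from i to j (possibly empty when i = j).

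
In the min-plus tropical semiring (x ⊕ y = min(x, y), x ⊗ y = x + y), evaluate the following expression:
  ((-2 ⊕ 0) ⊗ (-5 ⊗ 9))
((-2 ⊕ 0) ⊗ (-5 ⊗ 9)) = 2

Expand innermost to outermost. Recall ⊕ takes the minimum of its arguments and ⊗ takes their sum. Working out the expression ((-2 ⊕ 0) ⊗ (-5 ⊗ 9)) gives 2.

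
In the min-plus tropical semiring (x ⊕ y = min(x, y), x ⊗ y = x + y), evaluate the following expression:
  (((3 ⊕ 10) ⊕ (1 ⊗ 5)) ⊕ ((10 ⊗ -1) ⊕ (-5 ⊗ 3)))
(((3 ⊕ 10) ⊕ (1 ⊗ 5)) ⊕ ((10 ⊗ -1) ⊕ (-5 ⊗ 3))) = -2

Expand innermost to outermost. Recall ⊕ takes the minimum of its arguments and ⊗ takes their sum. Working out the expression (((3 ⊕ 10) ⊕ (1 ⊗ 5)) ⊕ ((10 ⊗ -1) ⊕ (-5 ⊗ 3))) gives -2.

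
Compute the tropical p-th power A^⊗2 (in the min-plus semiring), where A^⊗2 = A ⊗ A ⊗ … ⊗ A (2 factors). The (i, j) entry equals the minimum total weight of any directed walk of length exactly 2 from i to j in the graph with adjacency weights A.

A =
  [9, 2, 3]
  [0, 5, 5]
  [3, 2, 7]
A^⊗2 =
  [2, 5, 7]
  [5, 2, 3]
  [2, 5, 6]

Each entry (A^⊗2)_ij equals the minimum over all length-2 walks i = v_0 → v_1 → … → v_2 = j of Σ_t A[v_t][v_{t+1}]. For example, for (i, j) = (0, 2) we minimise over 3 possible intermediate vertex sequences; the minimum is 7, attained along the walk 0 → 1 → 2.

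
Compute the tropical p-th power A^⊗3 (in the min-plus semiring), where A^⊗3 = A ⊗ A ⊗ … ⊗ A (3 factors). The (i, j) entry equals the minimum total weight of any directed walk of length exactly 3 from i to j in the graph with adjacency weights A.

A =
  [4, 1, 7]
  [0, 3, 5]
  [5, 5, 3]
A^⊗3 =
  [4, 2, 8]
  [1, 4, 6]
  [6, 6, 9]

Each entry (A^⊗3)_ij equals the minimum over all length-3 walks i = v_0 → v_1 → … → v_3 = j of Σ_t A[v_t][v_{t+1}]. For example, for (i, j) = (0, 2) we minimise over 9 possible intermediate vertex sequences; the minimum is 8, attained along the walk 0 → 1 → 0 → 2.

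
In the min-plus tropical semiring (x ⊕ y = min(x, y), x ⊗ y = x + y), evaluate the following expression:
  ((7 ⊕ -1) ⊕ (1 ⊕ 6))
((7 ⊕ -1) ⊕ (1 ⊕ 6)) = -1

Expand innermost to outermost. Recall ⊕ takes the minimum of its arguments and ⊗ takes their sum. Working out the expression ((7 ⊕ -1) ⊕ (1 ⊕ 6)) gives -1.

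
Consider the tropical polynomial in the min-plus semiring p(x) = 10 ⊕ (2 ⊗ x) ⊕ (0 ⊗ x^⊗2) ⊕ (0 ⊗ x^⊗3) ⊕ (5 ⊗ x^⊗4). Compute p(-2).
p(-2) = -6

A tropical monomial a ⊗ x^⊗i evaluates to a + i · x. Evaluating each term at x = -2:
  Term 0 contributes 10 + 0 · -2 = 10
  Term 1 contributes 2 + 1 · -2 = 0
  Term 2 contributes 0 + 2 · -2 = -4
  Term 3 contributes 0 + 3 · -2 = -6
  Term 4 contributes 5 + 4 · -2 = -3
p(-2) = ⊕ of these = min[10, 0, -4, -6, -3] = -6.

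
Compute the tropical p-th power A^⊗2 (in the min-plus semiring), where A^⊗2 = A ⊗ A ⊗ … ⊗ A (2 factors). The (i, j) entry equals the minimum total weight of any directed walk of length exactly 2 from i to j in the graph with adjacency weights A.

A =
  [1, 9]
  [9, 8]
A^⊗2 =
  [2, 10]
  [10, 16]

Each entry (A^⊗2)_ij equals the minimum over all length-2 walks i = v_0 → v_1 → … → v_2 = j of Σ_t A[v_t][v_{t+1}]. For example, for (i, j) = (0, 1) we minimise over 2 possible intermediate vertex sequences; the minimum is 10, attained along the walk 0 → 0 → 1.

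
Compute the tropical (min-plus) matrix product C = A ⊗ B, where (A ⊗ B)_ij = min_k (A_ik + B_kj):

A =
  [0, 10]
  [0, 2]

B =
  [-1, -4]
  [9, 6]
A ⊗ B =
  [-1, -4]
  [-1, -4]

Apply the min-plus product entry-by-entry:
  C[0][0] = min over k of (A[0][0] + B[0][0] = 0 + -1 = -1, A[0][1] + B[1][0] = 10 + 9 = 19) = -1 (attained at k = 0)
  C[0][1] = min over k of (A[0][0] + B[0][1] = 0 + -4 = -4, A[0][1] + B[1][1] = 10 + 6 = 16) = -4 (attained at k = 0)
  C[1][0] = min over k of (A[1][0] + B[0][0] = 0 + -1 = -1, A[1][1] + B[1][0] = 2 + 9 = 11) = -1 (attained at k = 0)
  C[1][1] = min over k of (A[1][0] + B[0][1] = 0 + -4 = -4, A[1][1] + B[1][1] = 2 + 6 = 8) = -4 (attained at k = 0)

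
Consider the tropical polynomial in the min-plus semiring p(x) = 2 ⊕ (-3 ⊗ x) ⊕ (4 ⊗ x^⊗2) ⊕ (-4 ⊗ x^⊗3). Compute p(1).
p(1) = -2

A tropical monomial a ⊗ x^⊗i evaluates to a + i · x. Evaluating each term at x = 1:
  Term 0 contributes 2 + 0 · 1 = 2
  Term 1 contributes -3 + 1 · 1 = -2
  Term 2 contributes 4 + 2 · 1 = 6
  Term 3 contributes -4 + 3 · 1 = -1
p(1) = ⊕ of these = min[2, -2, 6, -1] = -2.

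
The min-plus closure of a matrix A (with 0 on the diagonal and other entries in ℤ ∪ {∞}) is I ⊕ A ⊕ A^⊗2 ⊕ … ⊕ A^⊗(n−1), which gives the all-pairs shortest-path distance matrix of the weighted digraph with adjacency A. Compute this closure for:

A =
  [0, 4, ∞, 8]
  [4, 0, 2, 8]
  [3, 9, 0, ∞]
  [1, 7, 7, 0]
Closure =
  [0, 4, 6, 8]
  [4, 0, 2, 8]
  [3, 7, 0, 11]
  [1, 5, 7, 0]

This is the Floyd-Warshall all-pairs shortest-path computation. For each intermediate vertex k = 0, 1, …, 3, update dist[i][j] ← min(dist[i][j], dist[i][k] + dist[k][j]). The final matrix gives, for each (i, j), the minimum total weight of any directed path from i to j (possibly empty when i = j).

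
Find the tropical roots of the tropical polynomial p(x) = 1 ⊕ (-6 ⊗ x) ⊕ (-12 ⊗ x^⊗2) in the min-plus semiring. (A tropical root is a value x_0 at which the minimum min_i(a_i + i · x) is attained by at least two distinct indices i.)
Roots: {6, 7}

Each tropical root is a break point of the lower envelope of the lines y = a_i + i · x (there are 3 lines, with slopes 0, 1, ..., 2). Only the lines that attain the minimum somewhere contribute to roots; other lines are dominated. Here the surviving (envelope) indices are i = 2, i = 1, i = 0.
Intersections between consecutive envelope lines give the roots: for adjacent envelope indices i < j the intersection is x = (a_i − a_j) / (j − i). Reading off the sorted break points: {6, 7}.
Verification: at each break x_0, at least two indices attain the minimum of min_i(a_i + i · x_0).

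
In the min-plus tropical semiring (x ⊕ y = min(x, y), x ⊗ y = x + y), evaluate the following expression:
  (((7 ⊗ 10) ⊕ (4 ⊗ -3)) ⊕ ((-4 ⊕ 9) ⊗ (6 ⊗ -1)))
(((7 ⊗ 10) ⊕ (4 ⊗ -3)) ⊕ ((-4 ⊕ 9) ⊗ (6 ⊗ -1))) = 1

Expand innermost to outermost. Recall ⊕ takes the minimum of its arguments and ⊗ takes their sum. Working out the expression (((7 ⊗ 10) ⊕ (4 ⊗ -3)) ⊕ ((-4 ⊕ 9) ⊗ (6 ⊗ -1))) gives 1.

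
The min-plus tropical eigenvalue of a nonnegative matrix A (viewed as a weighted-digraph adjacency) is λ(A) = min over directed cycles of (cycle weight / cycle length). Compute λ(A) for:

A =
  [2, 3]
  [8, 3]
λ(A) = 2

Enumerate directed cycles and compute their means (weight / length). Sample:
  cycle 0 → 0: weight = 2, length = 1, mean = 2/1 ≈ 2.000
  cycle 1 → 1: weight = 3, length = 1, mean = 3/1 ≈ 3.000
  cycle 0 → 1 → 0: weight = 11, length = 2, mean = 11/2 ≈ 5.500
  cycle 1 → 0 → 1: weight = 11, length = 2, mean = 11/2 ≈ 5.500
Minimum mean = 2.000, attained e.g. along the cycle 0 → 0 with weight 2 and length 1. So λ(A) = 2/1 = 2.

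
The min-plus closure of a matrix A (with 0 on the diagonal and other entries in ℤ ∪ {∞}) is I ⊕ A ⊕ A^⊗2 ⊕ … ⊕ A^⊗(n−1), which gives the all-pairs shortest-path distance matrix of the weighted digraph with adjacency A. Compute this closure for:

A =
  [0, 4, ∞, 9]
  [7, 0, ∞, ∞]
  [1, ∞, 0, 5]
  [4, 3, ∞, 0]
Closure =
  [0, 4, ∞, 9]
  [7, 0, ∞, 16]
  [1, 5, 0, 5]
  [4, 3, ∞, 0]

This is the Floyd-Warshall all-pairs shortest-path computation. For each intermediate vertex k = 0, 1, …, 3, update dist[i][j] ← min(dist[i][j], dist[i][k] + dist[k][j]). The final matrix gives, for each (i, j), the minimum total weight of any directed path from i to j (possibly empty when i = j).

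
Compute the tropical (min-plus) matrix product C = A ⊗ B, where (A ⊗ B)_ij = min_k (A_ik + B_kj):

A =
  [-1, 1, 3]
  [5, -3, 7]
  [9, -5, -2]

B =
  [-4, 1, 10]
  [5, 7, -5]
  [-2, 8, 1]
A ⊗ B =
  [-5, 0, -4]
  [1, 4, -8]
  [-4, 2, -10]

Apply the min-plus product entry-by-entry:
  C[0][0] = min over k of (A[0][0] + B[0][0] = -1 + -4 = -5, A[0][1] + B[1][0] = 1 + 5 = 6, A[0][2] + B[2][0] = 3 + -2 = 1) = -5 (attained at k = 0)
  C[0][1] = min over k of (A[0][0] + B[0][1] = -1 + 1 = 0, A[0][1] + B[1][1] = 1 + 7 = 8, A[0][2] + B[2][1] = 3 + 8 = 11) = 0 (attained at k = 0)
  C[0][2] = min over k of (A[0][0] + B[0][2] = -1 + 10 = 9, A[0][1] + B[1][2] = 1 + -5 = -4, A[0][2] + B[2][2] = 3 + 1 = 4) = -4 (attained at k = 1)
  C[1][0] = min over k of (A[1][0] + B[0][0] = 5 + -4 = 1, A[1][1] + B[1][0] = -3 + 5 = 2, A[1][2] + B[2][0] = 7 + -2 = 5) = 1 (attained at k = 0)
  C[1][1] = min over k of (A[1][0] + B[0][1] = 5 + 1 = 6, A[1][1] + B[1][1] = -3 + 7 = 4, A[1][2] + B[2][1] = 7 + 8 = 15) = 4 (attained at k = 1)
  C[1][2] = min over k of (A[1][0] + B[0][2] = 5 + 10 = 15, A[1][1] + B[1][2] = -3 + -5 = -8, A[1][2] + B[2][2] = 7 + 1 = 8) = -8 (attained at k = 1)
  C[2][0] = min over k of (A[2][0] + B[0][0] = 9 + -4 = 5, A[2][1] + B[1][0] = -5 + 5 = 0, A[2][2] + B[2][0] = -2 + -2 = -4) = -4 (attained at k = 2)
  C[2][1] = min over k of (A[2][0] + B[0][1] = 9 + 1 = 10, A[2][1] + B[1][1] = -5 + 7 = 2, A[2][2] + B[2][1] = -2 + 8 = 6) = 2 (attained at k = 1)
  C[2][2] = min over k of (A[2][0] + B[0][2] = 9 + 10 = 19, A[2][1] + B[1][2] = -5 + -5 = -10, A[2][2] + B[2][2] = -2 + 1 = -1) = -10 (attained at k = 1)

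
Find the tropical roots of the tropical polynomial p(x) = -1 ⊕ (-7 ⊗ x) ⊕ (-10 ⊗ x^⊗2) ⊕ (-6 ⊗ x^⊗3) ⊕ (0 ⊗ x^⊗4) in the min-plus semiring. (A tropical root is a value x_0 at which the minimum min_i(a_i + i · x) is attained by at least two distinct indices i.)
Roots: {-6, -4, 3, 6}

Each tropical root is a break point of the lower envelope of the lines y = a_i + i · x (there are 5 lines, with slopes 0, 1, ..., 4). Only the lines that attain the minimum somewhere contribute to roots; other lines are dominated. Here the surviving (envelope) indices are i = 4, i = 3, i = 2, i = 1, i = 0.
Intersections between consecutive envelope lines give the roots: for adjacent envelope indices i < j the intersection is x = (a_i − a_j) / (j − i). Reading off the sorted break points: {-6, -4, 3, 6}.
Verification: at each break x_0, at least two indices attain the minimum of min_i(a_i + i · x_0).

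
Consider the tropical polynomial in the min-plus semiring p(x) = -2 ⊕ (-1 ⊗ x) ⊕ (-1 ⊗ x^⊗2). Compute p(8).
p(8) = -2

A tropical monomial a ⊗ x^⊗i evaluates to a + i · x. Evaluating each term at x = 8:
  Term 0 contributes -2 + 0 · 8 = -2
  Term 1 contributes -1 + 1 · 8 = 7
  Term 2 contributes -1 + 2 · 8 = 15
p(8) = ⊕ of these = min[-2, 7, 15] = -2.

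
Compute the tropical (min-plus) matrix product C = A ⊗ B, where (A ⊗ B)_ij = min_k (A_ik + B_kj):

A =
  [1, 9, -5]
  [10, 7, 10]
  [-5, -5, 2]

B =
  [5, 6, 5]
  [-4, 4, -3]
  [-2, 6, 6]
A ⊗ B =
  [-7, 1, 1]
  [3, 11, 4]
  [-9, -1, -8]

Apply the min-plus product entry-by-entry:
  C[0][0] = min over k of (A[0][0] + B[0][0] = 1 + 5 = 6, A[0][1] + B[1][0] = 9 + -4 = 5, A[0][2] + B[2][0] = -5 + -2 = -7) = -7 (attained at k = 2)
  C[0][1] = min over k of (A[0][0] + B[0][1] = 1 + 6 = 7, A[0][1] + B[1][1] = 9 + 4 = 13, A[0][2] + B[2][1] = -5 + 6 = 1) = 1 (attained at k = 2)
  C[0][2] = min over k of (A[0][0] + B[0][2] = 1 + 5 = 6, A[0][1] + B[1][2] = 9 + -3 = 6, A[0][2] + B[2][2] = -5 + 6 = 1) = 1 (attained at k = 2)
  C[1][0] = min over k of (A[1][0] + B[0][0] = 10 + 5 = 15, A[1][1] + B[1][0] = 7 + -4 = 3, A[1][2] + B[2][0] = 10 + -2 = 8) = 3 (attained at k = 1)
  C[1][1] = min over k of (A[1][0] + B[0][1] = 10 + 6 = 16, A[1][1] + B[1][1] = 7 + 4 = 11, A[1][2] + B[2][1] = 10 + 6 = 16) = 11 (attained at k = 1)
  C[1][2] = min over k of (A[1][0] + B[0][2] = 10 + 5 = 15, A[1][1] + B[1][2] = 7 + -3 = 4, A[1][2] + B[2][2] = 10 + 6 = 16) = 4 (attained at k = 1)
  C[2][0] = min over k of (A[2][0] + B[0][0] = -5 + 5 = 0, A[2][1] + B[1][0] = -5 + -4 = -9, A[2][2] + B[2][0] = 2 + -2 = 0) = -9 (attained at k = 1)
  C[2][1] = min over k of (A[2][0] + B[0][1] = -5 + 6 = 1, A[2][1] + B[1][1] = -5 + 4 = -1, A[2][2] + B[2][1] = 2 + 6 = 8) = -1 (attained at k = 1)
  C[2][2] = min over k of (A[2][0] + B[0][2] = -5 + 5 = 0, A[2][1] + B[1][2] = -5 + -3 = -8, A[2][2] + B[2][2] = 2 + 6 = 8) = -8 (attained at k = 1)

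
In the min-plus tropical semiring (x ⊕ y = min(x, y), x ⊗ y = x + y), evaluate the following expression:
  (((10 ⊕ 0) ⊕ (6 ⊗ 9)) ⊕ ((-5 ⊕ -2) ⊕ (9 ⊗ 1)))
(((10 ⊕ 0) ⊕ (6 ⊗ 9)) ⊕ ((-5 ⊕ -2) ⊕ (9 ⊗ 1))) = -5

Expand innermost to outermost. Recall ⊕ takes the minimum of its arguments and ⊗ takes their sum. Working out the expression (((10 ⊕ 0) ⊕ (6 ⊗ 9)) ⊕ ((-5 ⊕ -2) ⊕ (9 ⊗ 1))) gives -5.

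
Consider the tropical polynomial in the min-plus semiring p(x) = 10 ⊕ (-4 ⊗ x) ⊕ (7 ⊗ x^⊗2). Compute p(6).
p(6) = 2

A tropical monomial a ⊗ x^⊗i evaluates to a + i · x. Evaluating each term at x = 6:
  Term 0 contributes 10 + 0 · 6 = 10
  Term 1 contributes -4 + 1 · 6 = 2
  Term 2 contributes 7 + 2 · 6 = 19
p(6) = ⊕ of these = min[10, 2, 19] = 2.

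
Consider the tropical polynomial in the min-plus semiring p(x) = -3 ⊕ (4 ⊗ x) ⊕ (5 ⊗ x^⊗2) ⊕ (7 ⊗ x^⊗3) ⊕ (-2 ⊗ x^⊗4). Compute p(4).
p(4) = -3

A tropical monomial a ⊗ x^⊗i evaluates to a + i · x. Evaluating each term at x = 4:
  Term 0 contributes -3 + 0 · 4 = -3
  Term 1 contributes 4 + 1 · 4 = 8
  Term 2 contributes 5 + 2 · 4 = 13
  Term 3 contributes 7 + 3 · 4 = 19
  Term 4 contributes -2 + 4 · 4 = 14
p(4) = ⊕ of these = min[-3, 8, 13, 19, 14] = -3.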